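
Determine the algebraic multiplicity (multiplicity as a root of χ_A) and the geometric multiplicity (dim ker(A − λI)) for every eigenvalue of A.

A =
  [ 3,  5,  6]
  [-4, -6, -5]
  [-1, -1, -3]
λ = -2: alg = 3, geom = 1

Step 1 — factor the characteristic polynomial to read off the algebraic multiplicities:
  χ_A(x) = (x + 2)^3

Step 2 — compute geometric multiplicities via the rank-nullity identity g(λ) = n − rank(A − λI):
  rank(A − (-2)·I) = 2, so dim ker(A − (-2)·I) = n − 2 = 1

Summary:
  λ = -2: algebraic multiplicity = 3, geometric multiplicity = 1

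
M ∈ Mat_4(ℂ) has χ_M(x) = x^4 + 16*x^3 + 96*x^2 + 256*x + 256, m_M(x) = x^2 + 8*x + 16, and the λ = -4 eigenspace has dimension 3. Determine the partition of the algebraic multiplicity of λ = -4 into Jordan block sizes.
Block sizes for λ = -4: [2, 1, 1]

Step 1 — from the characteristic polynomial, algebraic multiplicity of λ = -4 is 4. From dim ker(M − (-4)·I) = 3, there are exactly 3 Jordan blocks for λ = -4.
Step 2 — from the minimal polynomial, the factor (x + 4)^2 tells us the largest block for λ = -4 has size 2.
Step 3 — with total size 4, 3 blocks, and largest block 2, the block sizes (in nonincreasing order) are [2, 1, 1].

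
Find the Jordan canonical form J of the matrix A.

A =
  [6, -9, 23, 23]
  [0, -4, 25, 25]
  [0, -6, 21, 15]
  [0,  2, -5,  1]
J_3(6) ⊕ J_1(6)

The characteristic polynomial is
  det(x·I − A) = x^4 - 24*x^3 + 216*x^2 - 864*x + 1296 = (x - 6)^4

Eigenvalues and multiplicities (the geometric multiplicity of λ is n − rank(A − λI), which equals the number of Jordan blocks for λ):
  λ = 6: algebraic multiplicity = 4, geometric multiplicity = 2

Determining the block sizes for each eigenvalue:
  λ = 6: with am = 4 and gm = 2, the partition is not yet determined (e.g. several partitions of 4 into 2 parts exist). Let N = A − (6)·I. Computing rank(N^1) = 2, rank(N^2) = 1, rank(N^3) = 0; the number of blocks of size ≥ j is rank(N^{j−1}) − rank(N^j), giving [2, 1, 1]. So we have 1 block(s) of size 3, 1 block(s) of size 1 → block sizes [3, 1]

Assembling the blocks gives a Jordan form
J =
  [6, 1, 0, 0]
  [0, 6, 1, 0]
  [0, 0, 6, 0]
  [0, 0, 0, 6]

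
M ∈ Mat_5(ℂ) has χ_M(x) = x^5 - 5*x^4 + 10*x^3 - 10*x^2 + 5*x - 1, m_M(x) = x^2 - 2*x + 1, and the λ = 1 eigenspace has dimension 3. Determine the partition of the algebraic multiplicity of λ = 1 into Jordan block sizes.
Block sizes for λ = 1: [2, 2, 1]

Step 1 — from the characteristic polynomial, algebraic multiplicity of λ = 1 is 5. From dim ker(M − (1)·I) = 3, there are exactly 3 Jordan blocks for λ = 1.
Step 2 — from the minimal polynomial, the factor (x − 1)^2 tells us the largest block for λ = 1 has size 2.
Step 3 — with total size 5, 3 blocks, and largest block 2, the block sizes (in nonincreasing order) are [2, 2, 1].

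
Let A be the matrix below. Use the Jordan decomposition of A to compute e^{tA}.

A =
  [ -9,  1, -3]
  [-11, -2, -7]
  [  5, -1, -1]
e^{tA} =
  [-t^2*exp(-4*t)/2 - 5*t*exp(-4*t) + exp(-4*t), t*exp(-4*t), -t^2*exp(-4*t)/2 - 3*t*exp(-4*t)]
  [-t^2*exp(-4*t) - 11*t*exp(-4*t), 2*t*exp(-4*t) + exp(-4*t), -t^2*exp(-4*t) - 7*t*exp(-4*t)]
  [t^2*exp(-4*t)/2 + 5*t*exp(-4*t), -t*exp(-4*t), t^2*exp(-4*t)/2 + 3*t*exp(-4*t) + exp(-4*t)]

Strategy: write A = P · J · P⁻¹ where J is a Jordan canonical form, so e^{tA} = P · e^{tJ} · P⁻¹, and e^{tJ} can be computed block-by-block.

A has Jordan form
J =
  [-4,  1,  0]
  [ 0, -4,  1]
  [ 0,  0, -4]
(up to reordering of blocks).

Per-block formulas:
  For a 3×3 Jordan block J_3(-4): exp(t · J_3(-4)) = e^(-4t)·(I + t·N + (t^2/2)·N^2), where N is the 3×3 nilpotent shift.

After assembling e^{tJ} and conjugating by P, we get:

e^{tA} =
  [-t^2*exp(-4*t)/2 - 5*t*exp(-4*t) + exp(-4*t), t*exp(-4*t), -t^2*exp(-4*t)/2 - 3*t*exp(-4*t)]
  [-t^2*exp(-4*t) - 11*t*exp(-4*t), 2*t*exp(-4*t) + exp(-4*t), -t^2*exp(-4*t) - 7*t*exp(-4*t)]
  [t^2*exp(-4*t)/2 + 5*t*exp(-4*t), -t*exp(-4*t), t^2*exp(-4*t)/2 + 3*t*exp(-4*t) + exp(-4*t)]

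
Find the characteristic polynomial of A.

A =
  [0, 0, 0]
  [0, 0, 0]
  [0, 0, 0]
x^3

Expanding det(x·I − A) (e.g. by cofactor expansion or by noting that A is similar to its Jordan form J, which has the same characteristic polynomial as A) gives
  χ_A(x) = x^3
which factors as x^3. The eigenvalues (with algebraic multiplicities) are λ = 0 with multiplicity 3.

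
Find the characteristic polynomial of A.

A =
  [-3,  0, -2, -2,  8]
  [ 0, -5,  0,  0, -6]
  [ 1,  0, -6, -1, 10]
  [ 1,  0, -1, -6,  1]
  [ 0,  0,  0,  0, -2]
x^5 + 22*x^4 + 190*x^3 + 800*x^2 + 1625*x + 1250

Expanding det(x·I − A) (e.g. by cofactor expansion or by noting that A is similar to its Jordan form J, which has the same characteristic polynomial as A) gives
  χ_A(x) = x^5 + 22*x^4 + 190*x^3 + 800*x^2 + 1625*x + 1250
which factors as (x + 2)*(x + 5)^4. The eigenvalues (with algebraic multiplicities) are λ = -5 with multiplicity 4, λ = -2 with multiplicity 1.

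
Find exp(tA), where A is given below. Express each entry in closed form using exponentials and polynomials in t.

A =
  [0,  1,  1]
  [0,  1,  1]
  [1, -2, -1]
e^{tA} =
  [t^2/2 + 1, -t^2/2 + t, t]
  [t^2/2, -t^2/2 + t + 1, t]
  [-t^2/2 + t, t^2/2 - 2*t, 1 - t]

Strategy: write A = P · J · P⁻¹ where J is a Jordan canonical form, so e^{tA} = P · e^{tJ} · P⁻¹, and e^{tJ} can be computed block-by-block.

A has Jordan form
J =
  [0, 1, 0]
  [0, 0, 1]
  [0, 0, 0]
(up to reordering of blocks).

Per-block formulas:
  For a 3×3 Jordan block J_3(0): exp(t · J_3(0)) = e^(0t)·(I + t·N + (t^2/2)·N^2), where N is the 3×3 nilpotent shift.

After assembling e^{tJ} and conjugating by P, we get:

e^{tA} =
  [t^2/2 + 1, -t^2/2 + t, t]
  [t^2/2, -t^2/2 + t + 1, t]
  [-t^2/2 + t, t^2/2 - 2*t, 1 - t]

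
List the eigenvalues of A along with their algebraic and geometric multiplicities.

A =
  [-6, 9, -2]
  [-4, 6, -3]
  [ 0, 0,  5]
λ = 0: alg = 2, geom = 1; λ = 5: alg = 1, geom = 1

Step 1 — factor the characteristic polynomial to read off the algebraic multiplicities:
  χ_A(x) = x^2*(x - 5)

Step 2 — compute geometric multiplicities via the rank-nullity identity g(λ) = n − rank(A − λI):
  rank(A − (0)·I) = 2, so dim ker(A − (0)·I) = n − 2 = 1
  rank(A − (5)·I) = 2, so dim ker(A − (5)·I) = n − 2 = 1

Summary:
  λ = 0: algebraic multiplicity = 2, geometric multiplicity = 1
  λ = 5: algebraic multiplicity = 1, geometric multiplicity = 1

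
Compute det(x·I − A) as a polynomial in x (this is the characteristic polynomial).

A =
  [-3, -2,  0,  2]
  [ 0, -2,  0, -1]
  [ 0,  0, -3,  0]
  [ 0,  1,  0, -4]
x^4 + 12*x^3 + 54*x^2 + 108*x + 81

Expanding det(x·I − A) (e.g. by cofactor expansion or by noting that A is similar to its Jordan form J, which has the same characteristic polynomial as A) gives
  χ_A(x) = x^4 + 12*x^3 + 54*x^2 + 108*x + 81
which factors as (x + 3)^4. The eigenvalues (with algebraic multiplicities) are λ = -3 with multiplicity 4.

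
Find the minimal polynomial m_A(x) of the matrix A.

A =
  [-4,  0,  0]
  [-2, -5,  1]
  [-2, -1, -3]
x^2 + 8*x + 16

The characteristic polynomial is χ_A(x) = (x + 4)^3, so the eigenvalues are known. The minimal polynomial is
  m_A(x) = Π_λ (x − λ)^{k_λ}
where k_λ is the size of the *largest* Jordan block for λ (equivalently, the smallest k with (A − λI)^k v = 0 for every generalised eigenvector v of λ).

  λ = -4: largest Jordan block has size 2, contributing (x + 4)^2

So m_A(x) = (x + 4)^2 = x^2 + 8*x + 16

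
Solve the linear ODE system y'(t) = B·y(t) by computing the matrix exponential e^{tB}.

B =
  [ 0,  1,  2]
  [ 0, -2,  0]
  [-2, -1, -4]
e^{tB} =
  [2*t*exp(-2*t) + exp(-2*t), t*exp(-2*t), 2*t*exp(-2*t)]
  [0, exp(-2*t), 0]
  [-2*t*exp(-2*t), -t*exp(-2*t), -2*t*exp(-2*t) + exp(-2*t)]

Strategy: write B = P · J · P⁻¹ where J is a Jordan canonical form, so e^{tB} = P · e^{tJ} · P⁻¹, and e^{tJ} can be computed block-by-block.

B has Jordan form
J =
  [-2,  1,  0]
  [ 0, -2,  0]
  [ 0,  0, -2]
(up to reordering of blocks).

Per-block formulas:
  For a 2×2 Jordan block J_2(-2): exp(t · J_2(-2)) = e^(-2t)·(I + t·N), where N is the 2×2 nilpotent shift.
  For a 1×1 block at λ = -2: exp(t · [-2]) = [e^(-2t)].

After assembling e^{tJ} and conjugating by P, we get:

e^{tB} =
  [2*t*exp(-2*t) + exp(-2*t), t*exp(-2*t), 2*t*exp(-2*t)]
  [0, exp(-2*t), 0]
  [-2*t*exp(-2*t), -t*exp(-2*t), -2*t*exp(-2*t) + exp(-2*t)]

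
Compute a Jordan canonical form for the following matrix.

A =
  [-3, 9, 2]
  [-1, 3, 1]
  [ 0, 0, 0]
J_3(0)

The characteristic polynomial is
  det(x·I − A) = x^3

Eigenvalues and multiplicities (the geometric multiplicity of λ is n − rank(A − λI), which equals the number of Jordan blocks for λ):
  λ = 0: algebraic multiplicity = 3, geometric multiplicity = 1

Determining the block sizes for each eigenvalue:
  λ = 0: one block (gm = 1), so the single block has size am = 3 → block sizes [3]

Assembling the blocks gives a Jordan form
J =
  [0, 1, 0]
  [0, 0, 1]
  [0, 0, 0]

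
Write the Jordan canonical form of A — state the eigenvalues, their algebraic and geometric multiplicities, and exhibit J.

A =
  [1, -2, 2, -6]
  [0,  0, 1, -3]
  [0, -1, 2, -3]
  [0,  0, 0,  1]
J_2(1) ⊕ J_1(1) ⊕ J_1(1)

The characteristic polynomial is
  det(x·I − A) = x^4 - 4*x^3 + 6*x^2 - 4*x + 1 = (x - 1)^4

Eigenvalues and multiplicities (the geometric multiplicity of λ is n − rank(A − λI), which equals the number of Jordan blocks for λ):
  λ = 1: algebraic multiplicity = 4, geometric multiplicity = 3

Determining the block sizes for each eigenvalue:
  λ = 1: 3 blocks summing to 4 forces exactly one block of size 2 and the rest size 1 → block sizes [2, 1, 1]

Assembling the blocks gives a Jordan form
J =
  [1, 1, 0, 0]
  [0, 1, 0, 0]
  [0, 0, 1, 0]
  [0, 0, 0, 1]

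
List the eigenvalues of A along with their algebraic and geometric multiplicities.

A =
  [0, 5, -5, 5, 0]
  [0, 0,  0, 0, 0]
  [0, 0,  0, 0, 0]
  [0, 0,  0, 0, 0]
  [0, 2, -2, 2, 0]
λ = 0: alg = 5, geom = 4

Step 1 — factor the characteristic polynomial to read off the algebraic multiplicities:
  χ_A(x) = x^5

Step 2 — compute geometric multiplicities via the rank-nullity identity g(λ) = n − rank(A − λI):
  rank(A − (0)·I) = 1, so dim ker(A − (0)·I) = n − 1 = 4

Summary:
  λ = 0: algebraic multiplicity = 5, geometric multiplicity = 4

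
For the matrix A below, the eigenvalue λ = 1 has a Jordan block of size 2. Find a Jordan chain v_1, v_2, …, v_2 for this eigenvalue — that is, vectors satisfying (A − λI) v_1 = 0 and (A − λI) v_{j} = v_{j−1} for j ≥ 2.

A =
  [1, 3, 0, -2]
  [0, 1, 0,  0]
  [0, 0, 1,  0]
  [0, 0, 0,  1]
A Jordan chain for λ = 1 of length 2:
v_1 = (3, 0, 0, 0)ᵀ
v_2 = (0, 1, 0, 0)ᵀ

Let N = A − (1)·I. We want v_2 with N^2 v_2 = 0 but N^1 v_2 ≠ 0; then v_{j-1} := N · v_j for j = 2, …, 2.

Pick v_2 = (0, 1, 0, 0)ᵀ.
Then v_1 = N · v_2 = (3, 0, 0, 0)ᵀ.

Sanity check: (A − (1)·I) v_1 = (0, 0, 0, 0)ᵀ = 0. ✓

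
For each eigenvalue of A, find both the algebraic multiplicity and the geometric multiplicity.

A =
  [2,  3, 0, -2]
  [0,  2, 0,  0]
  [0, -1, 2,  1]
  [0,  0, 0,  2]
λ = 2: alg = 4, geom = 2

Step 1 — factor the characteristic polynomial to read off the algebraic multiplicities:
  χ_A(x) = (x - 2)^4

Step 2 — compute geometric multiplicities via the rank-nullity identity g(λ) = n − rank(A − λI):
  rank(A − (2)·I) = 2, so dim ker(A − (2)·I) = n − 2 = 2

Summary:
  λ = 2: algebraic multiplicity = 4, geometric multiplicity = 2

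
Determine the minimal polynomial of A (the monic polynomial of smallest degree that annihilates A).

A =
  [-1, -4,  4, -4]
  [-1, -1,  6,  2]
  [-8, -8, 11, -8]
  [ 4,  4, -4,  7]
x^3 - 13*x^2 + 55*x - 75

The characteristic polynomial is χ_A(x) = (x - 5)^2*(x - 3)^2, so the eigenvalues are known. The minimal polynomial is
  m_A(x) = Π_λ (x − λ)^{k_λ}
where k_λ is the size of the *largest* Jordan block for λ (equivalently, the smallest k with (A − λI)^k v = 0 for every generalised eigenvector v of λ).

  λ = 3: largest Jordan block has size 1, contributing (x − 3)
  λ = 5: largest Jordan block has size 2, contributing (x − 5)^2

So m_A(x) = (x - 5)^2*(x - 3) = x^3 - 13*x^2 + 55*x - 75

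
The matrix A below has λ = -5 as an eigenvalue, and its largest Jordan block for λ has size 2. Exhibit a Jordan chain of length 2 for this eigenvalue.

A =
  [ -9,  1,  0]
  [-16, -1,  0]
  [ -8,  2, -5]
A Jordan chain for λ = -5 of length 2:
v_1 = (-4, -16, -8)ᵀ
v_2 = (1, 0, 0)ᵀ

Let N = A − (-5)·I. We want v_2 with N^2 v_2 = 0 but N^1 v_2 ≠ 0; then v_{j-1} := N · v_j for j = 2, …, 2.

Pick v_2 = (1, 0, 0)ᵀ.
Then v_1 = N · v_2 = (-4, -16, -8)ᵀ.

Sanity check: (A − (-5)·I) v_1 = (0, 0, 0)ᵀ = 0. ✓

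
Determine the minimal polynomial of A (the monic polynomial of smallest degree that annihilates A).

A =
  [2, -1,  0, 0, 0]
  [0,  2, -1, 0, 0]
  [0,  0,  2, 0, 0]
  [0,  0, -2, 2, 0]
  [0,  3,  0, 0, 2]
x^3 - 6*x^2 + 12*x - 8

The characteristic polynomial is χ_A(x) = (x - 2)^5, so the eigenvalues are known. The minimal polynomial is
  m_A(x) = Π_λ (x − λ)^{k_λ}
where k_λ is the size of the *largest* Jordan block for λ (equivalently, the smallest k with (A − λI)^k v = 0 for every generalised eigenvector v of λ).

  λ = 2: largest Jordan block has size 3, contributing (x − 2)^3

So m_A(x) = (x - 2)^3 = x^3 - 6*x^2 + 12*x - 8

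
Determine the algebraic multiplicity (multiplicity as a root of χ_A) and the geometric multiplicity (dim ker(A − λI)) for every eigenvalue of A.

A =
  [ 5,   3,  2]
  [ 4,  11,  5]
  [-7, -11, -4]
λ = 4: alg = 3, geom = 1

Step 1 — factor the characteristic polynomial to read off the algebraic multiplicities:
  χ_A(x) = (x - 4)^3

Step 2 — compute geometric multiplicities via the rank-nullity identity g(λ) = n − rank(A − λI):
  rank(A − (4)·I) = 2, so dim ker(A − (4)·I) = n − 2 = 1

Summary:
  λ = 4: algebraic multiplicity = 3, geometric multiplicity = 1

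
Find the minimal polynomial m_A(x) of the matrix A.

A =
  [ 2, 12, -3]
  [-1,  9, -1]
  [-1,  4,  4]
x^2 - 10*x + 25

The characteristic polynomial is χ_A(x) = (x - 5)^3, so the eigenvalues are known. The minimal polynomial is
  m_A(x) = Π_λ (x − λ)^{k_λ}
where k_λ is the size of the *largest* Jordan block for λ (equivalently, the smallest k with (A − λI)^k v = 0 for every generalised eigenvector v of λ).

  λ = 5: largest Jordan block has size 2, contributing (x − 5)^2

So m_A(x) = (x - 5)^2 = x^2 - 10*x + 25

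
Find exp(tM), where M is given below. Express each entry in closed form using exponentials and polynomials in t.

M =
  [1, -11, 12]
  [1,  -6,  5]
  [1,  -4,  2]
e^{tM} =
  [5*t^2*exp(-t)/2 + 2*t*exp(-t) + exp(-t), -15*t^2*exp(-t)/2 - 11*t*exp(-t), 5*t^2*exp(-t)/2 + 12*t*exp(-t)]
  [t^2*exp(-t) + t*exp(-t), -3*t^2*exp(-t) - 5*t*exp(-t) + exp(-t), t^2*exp(-t) + 5*t*exp(-t)]
  [t^2*exp(-t)/2 + t*exp(-t), -3*t^2*exp(-t)/2 - 4*t*exp(-t), t^2*exp(-t)/2 + 3*t*exp(-t) + exp(-t)]

Strategy: write M = P · J · P⁻¹ where J is a Jordan canonical form, so e^{tM} = P · e^{tJ} · P⁻¹, and e^{tJ} can be computed block-by-block.

M has Jordan form
J =
  [-1,  1,  0]
  [ 0, -1,  1]
  [ 0,  0, -1]
(up to reordering of blocks).

Per-block formulas:
  For a 3×3 Jordan block J_3(-1): exp(t · J_3(-1)) = e^(-1t)·(I + t·N + (t^2/2)·N^2), where N is the 3×3 nilpotent shift.

After assembling e^{tJ} and conjugating by P, we get:

e^{tM} =
  [5*t^2*exp(-t)/2 + 2*t*exp(-t) + exp(-t), -15*t^2*exp(-t)/2 - 11*t*exp(-t), 5*t^2*exp(-t)/2 + 12*t*exp(-t)]
  [t^2*exp(-t) + t*exp(-t), -3*t^2*exp(-t) - 5*t*exp(-t) + exp(-t), t^2*exp(-t) + 5*t*exp(-t)]
  [t^2*exp(-t)/2 + t*exp(-t), -3*t^2*exp(-t)/2 - 4*t*exp(-t), t^2*exp(-t)/2 + 3*t*exp(-t) + exp(-t)]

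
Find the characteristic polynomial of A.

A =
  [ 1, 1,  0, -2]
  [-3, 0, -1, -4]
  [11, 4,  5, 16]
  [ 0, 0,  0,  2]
x^4 - 8*x^3 + 24*x^2 - 32*x + 16

Expanding det(x·I − A) (e.g. by cofactor expansion or by noting that A is similar to its Jordan form J, which has the same characteristic polynomial as A) gives
  χ_A(x) = x^4 - 8*x^3 + 24*x^2 - 32*x + 16
which factors as (x - 2)^4. The eigenvalues (with algebraic multiplicities) are λ = 2 with multiplicity 4.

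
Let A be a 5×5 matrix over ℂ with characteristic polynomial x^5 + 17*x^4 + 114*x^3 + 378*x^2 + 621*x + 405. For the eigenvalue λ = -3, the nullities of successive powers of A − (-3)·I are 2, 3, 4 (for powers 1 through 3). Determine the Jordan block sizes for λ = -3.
Block sizes for λ = -3: [3, 1]

From the dimensions of kernels of powers, the number of Jordan blocks of size at least j is d_j − d_{j−1} where d_j = dim ker(N^j) (with d_0 = 0). Computing the differences gives [2, 1, 1].
The number of blocks of size exactly k is (#blocks of size ≥ k) − (#blocks of size ≥ k + 1), so the partition is: 1 block(s) of size 1, 1 block(s) of size 3.
In nonincreasing order the block sizes are [3, 1].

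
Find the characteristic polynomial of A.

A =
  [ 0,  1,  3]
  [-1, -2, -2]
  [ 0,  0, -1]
x^3 + 3*x^2 + 3*x + 1

Expanding det(x·I − A) (e.g. by cofactor expansion or by noting that A is similar to its Jordan form J, which has the same characteristic polynomial as A) gives
  χ_A(x) = x^3 + 3*x^2 + 3*x + 1
which factors as (x + 1)^3. The eigenvalues (with algebraic multiplicities) are λ = -1 with multiplicity 3.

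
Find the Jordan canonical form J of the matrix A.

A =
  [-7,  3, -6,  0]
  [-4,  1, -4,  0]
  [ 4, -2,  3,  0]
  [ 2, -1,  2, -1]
J_2(-1) ⊕ J_1(-1) ⊕ J_1(-1)

The characteristic polynomial is
  det(x·I − A) = x^4 + 4*x^3 + 6*x^2 + 4*x + 1 = (x + 1)^4

Eigenvalues and multiplicities (the geometric multiplicity of λ is n − rank(A − λI), which equals the number of Jordan blocks for λ):
  λ = -1: algebraic multiplicity = 4, geometric multiplicity = 3

Determining the block sizes for each eigenvalue:
  λ = -1: 3 blocks summing to 4 forces exactly one block of size 2 and the rest size 1 → block sizes [2, 1, 1]

Assembling the blocks gives a Jordan form
J =
  [-1,  1,  0,  0]
  [ 0, -1,  0,  0]
  [ 0,  0, -1,  0]
  [ 0,  0,  0, -1]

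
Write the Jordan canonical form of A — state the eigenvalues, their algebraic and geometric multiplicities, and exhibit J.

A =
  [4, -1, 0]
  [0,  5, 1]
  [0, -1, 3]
J_3(4)

The characteristic polynomial is
  det(x·I − A) = x^3 - 12*x^2 + 48*x - 64 = (x - 4)^3

Eigenvalues and multiplicities (the geometric multiplicity of λ is n − rank(A − λI), which equals the number of Jordan blocks for λ):
  λ = 4: algebraic multiplicity = 3, geometric multiplicity = 1

Determining the block sizes for each eigenvalue:
  λ = 4: one block (gm = 1), so the single block has size am = 3 → block sizes [3]

Assembling the blocks gives a Jordan form
J =
  [4, 1, 0]
  [0, 4, 1]
  [0, 0, 4]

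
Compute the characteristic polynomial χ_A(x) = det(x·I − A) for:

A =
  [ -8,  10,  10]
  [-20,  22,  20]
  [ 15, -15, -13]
x^3 - x^2 - 8*x + 12

Expanding det(x·I − A) (e.g. by cofactor expansion or by noting that A is similar to its Jordan form J, which has the same characteristic polynomial as A) gives
  χ_A(x) = x^3 - x^2 - 8*x + 12
which factors as (x - 2)^2*(x + 3). The eigenvalues (with algebraic multiplicities) are λ = -3 with multiplicity 1, λ = 2 with multiplicity 2.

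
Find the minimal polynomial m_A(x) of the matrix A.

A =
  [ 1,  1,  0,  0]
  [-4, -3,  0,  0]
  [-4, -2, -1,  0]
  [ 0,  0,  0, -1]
x^2 + 2*x + 1

The characteristic polynomial is χ_A(x) = (x + 1)^4, so the eigenvalues are known. The minimal polynomial is
  m_A(x) = Π_λ (x − λ)^{k_λ}
where k_λ is the size of the *largest* Jordan block for λ (equivalently, the smallest k with (A − λI)^k v = 0 for every generalised eigenvector v of λ).

  λ = -1: largest Jordan block has size 2, contributing (x + 1)^2

So m_A(x) = (x + 1)^2 = x^2 + 2*x + 1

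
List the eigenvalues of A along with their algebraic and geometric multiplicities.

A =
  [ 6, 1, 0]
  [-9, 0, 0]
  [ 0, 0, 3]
λ = 3: alg = 3, geom = 2

Step 1 — factor the characteristic polynomial to read off the algebraic multiplicities:
  χ_A(x) = (x - 3)^3

Step 2 — compute geometric multiplicities via the rank-nullity identity g(λ) = n − rank(A − λI):
  rank(A − (3)·I) = 1, so dim ker(A − (3)·I) = n − 1 = 2

Summary:
  λ = 3: algebraic multiplicity = 3, geometric multiplicity = 2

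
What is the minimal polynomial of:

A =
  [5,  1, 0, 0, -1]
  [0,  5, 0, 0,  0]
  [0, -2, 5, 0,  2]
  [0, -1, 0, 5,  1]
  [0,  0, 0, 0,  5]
x^2 - 10*x + 25

The characteristic polynomial is χ_A(x) = (x - 5)^5, so the eigenvalues are known. The minimal polynomial is
  m_A(x) = Π_λ (x − λ)^{k_λ}
where k_λ is the size of the *largest* Jordan block for λ (equivalently, the smallest k with (A − λI)^k v = 0 for every generalised eigenvector v of λ).

  λ = 5: largest Jordan block has size 2, contributing (x − 5)^2

So m_A(x) = (x - 5)^2 = x^2 - 10*x + 25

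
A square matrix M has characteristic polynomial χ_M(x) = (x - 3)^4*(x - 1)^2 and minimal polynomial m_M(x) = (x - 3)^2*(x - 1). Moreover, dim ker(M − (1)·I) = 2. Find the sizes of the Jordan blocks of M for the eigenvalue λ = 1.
Block sizes for λ = 1: [1, 1]

Step 1 — from the characteristic polynomial, algebraic multiplicity of λ = 1 is 2. From dim ker(M − (1)·I) = 2, there are exactly 2 Jordan blocks for λ = 1.
Step 2 — from the minimal polynomial, the factor (x − 1) tells us the largest block for λ = 1 has size 1.
Step 3 — with total size 2, 2 blocks, and largest block 1, the block sizes (in nonincreasing order) are [1, 1].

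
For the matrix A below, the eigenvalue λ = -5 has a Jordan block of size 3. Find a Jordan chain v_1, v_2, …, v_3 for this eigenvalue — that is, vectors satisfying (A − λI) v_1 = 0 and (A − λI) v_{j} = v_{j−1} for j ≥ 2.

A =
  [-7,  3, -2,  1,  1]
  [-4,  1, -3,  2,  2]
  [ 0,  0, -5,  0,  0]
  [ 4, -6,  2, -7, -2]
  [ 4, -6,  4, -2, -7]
A Jordan chain for λ = -5 of length 3:
v_1 = (1, 2, 0, -2, -2)ᵀ
v_2 = (-2, -3, 0, 2, 4)ᵀ
v_3 = (0, 0, 1, 0, 0)ᵀ

Let N = A − (-5)·I. We want v_3 with N^3 v_3 = 0 but N^2 v_3 ≠ 0; then v_{j-1} := N · v_j for j = 3, …, 2.

Pick v_3 = (0, 0, 1, 0, 0)ᵀ.
Then v_2 = N · v_3 = (-2, -3, 0, 2, 4)ᵀ.
Then v_1 = N · v_2 = (1, 2, 0, -2, -2)ᵀ.

Sanity check: (A − (-5)·I) v_1 = (0, 0, 0, 0, 0)ᵀ = 0. ✓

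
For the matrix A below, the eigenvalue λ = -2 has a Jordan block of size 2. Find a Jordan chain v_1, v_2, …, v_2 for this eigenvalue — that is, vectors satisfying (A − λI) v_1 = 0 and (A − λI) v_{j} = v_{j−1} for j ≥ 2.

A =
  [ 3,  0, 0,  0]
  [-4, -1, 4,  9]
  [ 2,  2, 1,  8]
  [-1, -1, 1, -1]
A Jordan chain for λ = -2 of length 2:
v_1 = (0, 1, 2, -1)ᵀ
v_2 = (0, 1, 0, 0)ᵀ

Let N = A − (-2)·I. We want v_2 with N^2 v_2 = 0 but N^1 v_2 ≠ 0; then v_{j-1} := N · v_j for j = 2, …, 2.

Pick v_2 = (0, 1, 0, 0)ᵀ.
Then v_1 = N · v_2 = (0, 1, 2, -1)ᵀ.

Sanity check: (A − (-2)·I) v_1 = (0, 0, 0, 0)ᵀ = 0. ✓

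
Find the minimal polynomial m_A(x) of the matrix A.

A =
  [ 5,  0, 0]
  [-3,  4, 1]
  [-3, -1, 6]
x^2 - 10*x + 25

The characteristic polynomial is χ_A(x) = (x - 5)^3, so the eigenvalues are known. The minimal polynomial is
  m_A(x) = Π_λ (x − λ)^{k_λ}
where k_λ is the size of the *largest* Jordan block for λ (equivalently, the smallest k with (A − λI)^k v = 0 for every generalised eigenvector v of λ).

  λ = 5: largest Jordan block has size 2, contributing (x − 5)^2

So m_A(x) = (x - 5)^2 = x^2 - 10*x + 25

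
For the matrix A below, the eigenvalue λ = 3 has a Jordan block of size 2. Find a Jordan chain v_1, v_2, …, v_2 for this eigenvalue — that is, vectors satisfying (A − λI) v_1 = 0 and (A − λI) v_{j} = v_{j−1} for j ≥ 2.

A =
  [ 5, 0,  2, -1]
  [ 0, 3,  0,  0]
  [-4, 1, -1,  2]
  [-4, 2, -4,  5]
A Jordan chain for λ = 3 of length 2:
v_1 = (2, 0, -4, -4)ᵀ
v_2 = (1, 0, 0, 0)ᵀ

Let N = A − (3)·I. We want v_2 with N^2 v_2 = 0 but N^1 v_2 ≠ 0; then v_{j-1} := N · v_j for j = 2, …, 2.

Pick v_2 = (1, 0, 0, 0)ᵀ.
Then v_1 = N · v_2 = (2, 0, -4, -4)ᵀ.

Sanity check: (A − (3)·I) v_1 = (0, 0, 0, 0)ᵀ = 0. ✓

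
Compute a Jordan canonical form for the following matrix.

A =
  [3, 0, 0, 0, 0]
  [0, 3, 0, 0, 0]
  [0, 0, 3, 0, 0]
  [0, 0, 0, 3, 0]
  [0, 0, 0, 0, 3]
J_1(3) ⊕ J_1(3) ⊕ J_1(3) ⊕ J_1(3) ⊕ J_1(3)

The characteristic polynomial is
  det(x·I − A) = x^5 - 15*x^4 + 90*x^3 - 270*x^2 + 405*x - 243 = (x - 3)^5

Eigenvalues and multiplicities (the geometric multiplicity of λ is n − rank(A − λI), which equals the number of Jordan blocks for λ):
  λ = 3: algebraic multiplicity = 5, geometric multiplicity = 5

Determining the block sizes for each eigenvalue:
  λ = 3: gm = am = 5, so every block has size 1 → block sizes [1, 1, 1, 1, 1]

Assembling the blocks gives a Jordan form
J =
  [3, 0, 0, 0, 0]
  [0, 3, 0, 0, 0]
  [0, 0, 3, 0, 0]
  [0, 0, 0, 3, 0]
  [0, 0, 0, 0, 3]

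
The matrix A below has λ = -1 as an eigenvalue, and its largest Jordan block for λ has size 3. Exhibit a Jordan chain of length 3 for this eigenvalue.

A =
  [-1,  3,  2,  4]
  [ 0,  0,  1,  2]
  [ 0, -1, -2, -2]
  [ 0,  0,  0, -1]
A Jordan chain for λ = -1 of length 3:
v_1 = (1, 0, 0, 0)ᵀ
v_2 = (3, 1, -1, 0)ᵀ
v_3 = (0, 1, 0, 0)ᵀ

Let N = A − (-1)·I. We want v_3 with N^3 v_3 = 0 but N^2 v_3 ≠ 0; then v_{j-1} := N · v_j for j = 3, …, 2.

Pick v_3 = (0, 1, 0, 0)ᵀ.
Then v_2 = N · v_3 = (3, 1, -1, 0)ᵀ.
Then v_1 = N · v_2 = (1, 0, 0, 0)ᵀ.

Sanity check: (A − (-1)·I) v_1 = (0, 0, 0, 0)ᵀ = 0. ✓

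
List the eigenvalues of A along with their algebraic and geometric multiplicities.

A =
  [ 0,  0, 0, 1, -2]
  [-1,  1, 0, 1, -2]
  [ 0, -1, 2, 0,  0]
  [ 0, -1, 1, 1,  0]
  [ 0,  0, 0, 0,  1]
λ = 1: alg = 5, geom = 3

Step 1 — factor the characteristic polynomial to read off the algebraic multiplicities:
  χ_A(x) = (x - 1)^5

Step 2 — compute geometric multiplicities via the rank-nullity identity g(λ) = n − rank(A − λI):
  rank(A − (1)·I) = 2, so dim ker(A − (1)·I) = n − 2 = 3

Summary:
  λ = 1: algebraic multiplicity = 5, geometric multiplicity = 3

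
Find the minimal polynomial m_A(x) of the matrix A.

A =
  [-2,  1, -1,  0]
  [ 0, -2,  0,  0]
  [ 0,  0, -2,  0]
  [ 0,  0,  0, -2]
x^2 + 4*x + 4

The characteristic polynomial is χ_A(x) = (x + 2)^4, so the eigenvalues are known. The minimal polynomial is
  m_A(x) = Π_λ (x − λ)^{k_λ}
where k_λ is the size of the *largest* Jordan block for λ (equivalently, the smallest k with (A − λI)^k v = 0 for every generalised eigenvector v of λ).

  λ = -2: largest Jordan block has size 2, contributing (x + 2)^2

So m_A(x) = (x + 2)^2 = x^2 + 4*x + 4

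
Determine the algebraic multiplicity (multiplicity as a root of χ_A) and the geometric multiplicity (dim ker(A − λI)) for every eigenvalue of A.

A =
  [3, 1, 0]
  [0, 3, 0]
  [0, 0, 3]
λ = 3: alg = 3, geom = 2

Step 1 — factor the characteristic polynomial to read off the algebraic multiplicities:
  χ_A(x) = (x - 3)^3

Step 2 — compute geometric multiplicities via the rank-nullity identity g(λ) = n − rank(A − λI):
  rank(A − (3)·I) = 1, so dim ker(A − (3)·I) = n − 1 = 2

Summary:
  λ = 3: algebraic multiplicity = 3, geometric multiplicity = 2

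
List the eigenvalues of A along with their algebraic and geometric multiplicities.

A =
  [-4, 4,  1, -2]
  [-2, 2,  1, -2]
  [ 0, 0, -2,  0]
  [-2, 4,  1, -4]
λ = -2: alg = 4, geom = 3

Step 1 — factor the characteristic polynomial to read off the algebraic multiplicities:
  χ_A(x) = (x + 2)^4

Step 2 — compute geometric multiplicities via the rank-nullity identity g(λ) = n − rank(A − λI):
  rank(A − (-2)·I) = 1, so dim ker(A − (-2)·I) = n − 1 = 3

Summary:
  λ = -2: algebraic multiplicity = 4, geometric multiplicity = 3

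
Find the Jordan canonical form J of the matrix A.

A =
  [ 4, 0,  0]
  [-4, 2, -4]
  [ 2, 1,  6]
J_2(4) ⊕ J_1(4)

The characteristic polynomial is
  det(x·I − A) = x^3 - 12*x^2 + 48*x - 64 = (x - 4)^3

Eigenvalues and multiplicities (the geometric multiplicity of λ is n − rank(A − λI), which equals the number of Jordan blocks for λ):
  λ = 4: algebraic multiplicity = 3, geometric multiplicity = 2

Determining the block sizes for each eigenvalue:
  λ = 4: 2 blocks summing to 3 forces exactly one block of size 2 and the rest size 1 → block sizes [2, 1]

Assembling the blocks gives a Jordan form
J =
  [4, 1, 0]
  [0, 4, 0]
  [0, 0, 4]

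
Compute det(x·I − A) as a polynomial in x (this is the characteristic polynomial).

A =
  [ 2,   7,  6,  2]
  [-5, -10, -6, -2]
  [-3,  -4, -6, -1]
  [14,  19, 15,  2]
x^4 + 12*x^3 + 54*x^2 + 108*x + 81

Expanding det(x·I − A) (e.g. by cofactor expansion or by noting that A is similar to its Jordan form J, which has the same characteristic polynomial as A) gives
  χ_A(x) = x^4 + 12*x^3 + 54*x^2 + 108*x + 81
which factors as (x + 3)^4. The eigenvalues (with algebraic multiplicities) are λ = -3 with multiplicity 4.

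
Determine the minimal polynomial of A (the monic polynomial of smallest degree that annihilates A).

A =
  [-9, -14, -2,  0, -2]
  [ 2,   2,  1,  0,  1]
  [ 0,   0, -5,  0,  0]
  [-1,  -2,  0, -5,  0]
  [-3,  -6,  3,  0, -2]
x^4 + 14*x^3 + 69*x^2 + 140*x + 100

The characteristic polynomial is χ_A(x) = (x + 2)^2*(x + 5)^3, so the eigenvalues are known. The minimal polynomial is
  m_A(x) = Π_λ (x − λ)^{k_λ}
where k_λ is the size of the *largest* Jordan block for λ (equivalently, the smallest k with (A − λI)^k v = 0 for every generalised eigenvector v of λ).

  λ = -5: largest Jordan block has size 2, contributing (x + 5)^2
  λ = -2: largest Jordan block has size 2, contributing (x + 2)^2

So m_A(x) = (x + 2)^2*(x + 5)^2 = x^4 + 14*x^3 + 69*x^2 + 140*x + 100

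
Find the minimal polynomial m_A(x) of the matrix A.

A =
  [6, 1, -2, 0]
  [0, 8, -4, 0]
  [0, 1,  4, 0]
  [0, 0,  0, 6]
x^2 - 12*x + 36

The characteristic polynomial is χ_A(x) = (x - 6)^4, so the eigenvalues are known. The minimal polynomial is
  m_A(x) = Π_λ (x − λ)^{k_λ}
where k_λ is the size of the *largest* Jordan block for λ (equivalently, the smallest k with (A − λI)^k v = 0 for every generalised eigenvector v of λ).

  λ = 6: largest Jordan block has size 2, contributing (x − 6)^2

So m_A(x) = (x - 6)^2 = x^2 - 12*x + 36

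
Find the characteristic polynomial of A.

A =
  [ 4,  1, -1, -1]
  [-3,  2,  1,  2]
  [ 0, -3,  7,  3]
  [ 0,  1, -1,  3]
x^4 - 16*x^3 + 96*x^2 - 256*x + 256

Expanding det(x·I − A) (e.g. by cofactor expansion or by noting that A is similar to its Jordan form J, which has the same characteristic polynomial as A) gives
  χ_A(x) = x^4 - 16*x^3 + 96*x^2 - 256*x + 256
which factors as (x - 4)^4. The eigenvalues (with algebraic multiplicities) are λ = 4 with multiplicity 4.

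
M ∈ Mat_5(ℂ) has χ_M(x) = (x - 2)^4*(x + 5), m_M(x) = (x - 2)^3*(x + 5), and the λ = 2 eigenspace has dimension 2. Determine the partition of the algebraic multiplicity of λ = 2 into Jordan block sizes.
Block sizes for λ = 2: [3, 1]

Step 1 — from the characteristic polynomial, algebraic multiplicity of λ = 2 is 4. From dim ker(M − (2)·I) = 2, there are exactly 2 Jordan blocks for λ = 2.
Step 2 — from the minimal polynomial, the factor (x − 2)^3 tells us the largest block for λ = 2 has size 3.
Step 3 — with total size 4, 2 blocks, and largest block 3, the block sizes (in nonincreasing order) are [3, 1].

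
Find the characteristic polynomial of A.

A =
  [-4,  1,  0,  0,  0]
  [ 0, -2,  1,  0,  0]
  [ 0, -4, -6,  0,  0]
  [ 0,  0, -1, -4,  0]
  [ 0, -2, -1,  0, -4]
x^5 + 20*x^4 + 160*x^3 + 640*x^2 + 1280*x + 1024

Expanding det(x·I − A) (e.g. by cofactor expansion or by noting that A is similar to its Jordan form J, which has the same characteristic polynomial as A) gives
  χ_A(x) = x^5 + 20*x^4 + 160*x^3 + 640*x^2 + 1280*x + 1024
which factors as (x + 4)^5. The eigenvalues (with algebraic multiplicities) are λ = -4 with multiplicity 5.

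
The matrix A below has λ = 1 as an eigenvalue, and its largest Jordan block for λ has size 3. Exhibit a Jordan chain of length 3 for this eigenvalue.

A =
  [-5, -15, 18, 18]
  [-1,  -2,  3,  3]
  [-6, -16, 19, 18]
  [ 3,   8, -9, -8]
A Jordan chain for λ = 1 of length 3:
v_1 = (-3, 0, -2, 1)ᵀ
v_2 = (-6, -1, -6, 3)ᵀ
v_3 = (1, 0, 0, 0)ᵀ

Let N = A − (1)·I. We want v_3 with N^3 v_3 = 0 but N^2 v_3 ≠ 0; then v_{j-1} := N · v_j for j = 3, …, 2.

Pick v_3 = (1, 0, 0, 0)ᵀ.
Then v_2 = N · v_3 = (-6, -1, -6, 3)ᵀ.
Then v_1 = N · v_2 = (-3, 0, -2, 1)ᵀ.

Sanity check: (A − (1)·I) v_1 = (0, 0, 0, 0)ᵀ = 0. ✓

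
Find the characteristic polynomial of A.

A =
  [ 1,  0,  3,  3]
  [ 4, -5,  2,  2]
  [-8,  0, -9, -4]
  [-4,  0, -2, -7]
x^4 + 20*x^3 + 150*x^2 + 500*x + 625

Expanding det(x·I − A) (e.g. by cofactor expansion or by noting that A is similar to its Jordan form J, which has the same characteristic polynomial as A) gives
  χ_A(x) = x^4 + 20*x^3 + 150*x^2 + 500*x + 625
which factors as (x + 5)^4. The eigenvalues (with algebraic multiplicities) are λ = -5 with multiplicity 4.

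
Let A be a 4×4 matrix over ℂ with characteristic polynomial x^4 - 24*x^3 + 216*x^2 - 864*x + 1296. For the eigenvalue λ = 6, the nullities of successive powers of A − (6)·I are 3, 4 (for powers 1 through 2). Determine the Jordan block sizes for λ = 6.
Block sizes for λ = 6: [2, 1, 1]

From the dimensions of kernels of powers, the number of Jordan blocks of size at least j is d_j − d_{j−1} where d_j = dim ker(N^j) (with d_0 = 0). Computing the differences gives [3, 1].
The number of blocks of size exactly k is (#blocks of size ≥ k) − (#blocks of size ≥ k + 1), so the partition is: 2 block(s) of size 1, 1 block(s) of size 2.
In nonincreasing order the block sizes are [2, 1, 1].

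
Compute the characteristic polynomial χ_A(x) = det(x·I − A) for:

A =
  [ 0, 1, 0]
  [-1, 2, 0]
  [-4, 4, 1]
x^3 - 3*x^2 + 3*x - 1

Expanding det(x·I − A) (e.g. by cofactor expansion or by noting that A is similar to its Jordan form J, which has the same characteristic polynomial as A) gives
  χ_A(x) = x^3 - 3*x^2 + 3*x - 1
which factors as (x - 1)^3. The eigenvalues (with algebraic multiplicities) are λ = 1 with multiplicity 3.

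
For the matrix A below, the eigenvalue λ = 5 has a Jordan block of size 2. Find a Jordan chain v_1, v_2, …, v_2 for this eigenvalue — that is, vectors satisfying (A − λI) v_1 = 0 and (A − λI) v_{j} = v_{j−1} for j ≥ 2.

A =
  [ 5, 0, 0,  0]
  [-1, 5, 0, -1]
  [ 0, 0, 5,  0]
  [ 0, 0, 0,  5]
A Jordan chain for λ = 5 of length 2:
v_1 = (0, -1, 0, 0)ᵀ
v_2 = (1, 0, 0, 0)ᵀ

Let N = A − (5)·I. We want v_2 with N^2 v_2 = 0 but N^1 v_2 ≠ 0; then v_{j-1} := N · v_j for j = 2, …, 2.

Pick v_2 = (1, 0, 0, 0)ᵀ.
Then v_1 = N · v_2 = (0, -1, 0, 0)ᵀ.

Sanity check: (A − (5)·I) v_1 = (0, 0, 0, 0)ᵀ = 0. ✓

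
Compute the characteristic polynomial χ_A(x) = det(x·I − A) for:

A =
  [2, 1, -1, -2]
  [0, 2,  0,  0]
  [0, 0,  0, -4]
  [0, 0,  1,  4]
x^4 - 8*x^3 + 24*x^2 - 32*x + 16

Expanding det(x·I − A) (e.g. by cofactor expansion or by noting that A is similar to its Jordan form J, which has the same characteristic polynomial as A) gives
  χ_A(x) = x^4 - 8*x^3 + 24*x^2 - 32*x + 16
which factors as (x - 2)^4. The eigenvalues (with algebraic multiplicities) are λ = 2 with multiplicity 4.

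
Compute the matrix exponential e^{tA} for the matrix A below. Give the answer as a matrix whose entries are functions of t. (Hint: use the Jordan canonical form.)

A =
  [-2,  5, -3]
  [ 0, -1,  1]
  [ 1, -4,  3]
e^{tA} =
  [t^2/2 - 2*t + 1, -3*t^2/2 + 5*t, t^2 - 3*t]
  [t^2/2, -3*t^2/2 - t + 1, t^2 + t]
  [t^2/2 + t, -3*t^2/2 - 4*t, t^2 + 3*t + 1]

Strategy: write A = P · J · P⁻¹ where J is a Jordan canonical form, so e^{tA} = P · e^{tJ} · P⁻¹, and e^{tJ} can be computed block-by-block.

A has Jordan form
J =
  [0, 1, 0]
  [0, 0, 1]
  [0, 0, 0]
(up to reordering of blocks).

Per-block formulas:
  For a 3×3 Jordan block J_3(0): exp(t · J_3(0)) = e^(0t)·(I + t·N + (t^2/2)·N^2), where N is the 3×3 nilpotent shift.

After assembling e^{tJ} and conjugating by P, we get:

e^{tA} =
  [t^2/2 - 2*t + 1, -3*t^2/2 + 5*t, t^2 - 3*t]
  [t^2/2, -3*t^2/2 - t + 1, t^2 + t]
  [t^2/2 + t, -3*t^2/2 - 4*t, t^2 + 3*t + 1]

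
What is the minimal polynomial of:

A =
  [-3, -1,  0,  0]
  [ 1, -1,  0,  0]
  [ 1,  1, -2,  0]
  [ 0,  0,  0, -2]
x^2 + 4*x + 4

The characteristic polynomial is χ_A(x) = (x + 2)^4, so the eigenvalues are known. The minimal polynomial is
  m_A(x) = Π_λ (x − λ)^{k_λ}
where k_λ is the size of the *largest* Jordan block for λ (equivalently, the smallest k with (A − λI)^k v = 0 for every generalised eigenvector v of λ).

  λ = -2: largest Jordan block has size 2, contributing (x + 2)^2

So m_A(x) = (x + 2)^2 = x^2 + 4*x + 4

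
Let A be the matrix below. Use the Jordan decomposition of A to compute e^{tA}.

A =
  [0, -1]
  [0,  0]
e^{tA} =
  [1, -t]
  [0, 1]

Strategy: write A = P · J · P⁻¹ where J is a Jordan canonical form, so e^{tA} = P · e^{tJ} · P⁻¹, and e^{tJ} can be computed block-by-block.

A has Jordan form
J =
  [0, 1]
  [0, 0]
(up to reordering of blocks).

Per-block formulas:
  For a 2×2 Jordan block J_2(0): exp(t · J_2(0)) = e^(0t)·(I + t·N), where N is the 2×2 nilpotent shift.

After assembling e^{tJ} and conjugating by P, we get:

e^{tA} =
  [1, -t]
  [0, 1]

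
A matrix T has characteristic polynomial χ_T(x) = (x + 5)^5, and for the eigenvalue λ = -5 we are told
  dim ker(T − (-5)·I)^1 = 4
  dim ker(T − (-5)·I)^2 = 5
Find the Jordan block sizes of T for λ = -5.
Block sizes for λ = -5: [2, 1, 1, 1]

From the dimensions of kernels of powers, the number of Jordan blocks of size at least j is d_j − d_{j−1} where d_j = dim ker(N^j) (with d_0 = 0). Computing the differences gives [4, 1].
The number of blocks of size exactly k is (#blocks of size ≥ k) − (#blocks of size ≥ k + 1), so the partition is: 3 block(s) of size 1, 1 block(s) of size 2.
In nonincreasing order the block sizes are [2, 1, 1, 1].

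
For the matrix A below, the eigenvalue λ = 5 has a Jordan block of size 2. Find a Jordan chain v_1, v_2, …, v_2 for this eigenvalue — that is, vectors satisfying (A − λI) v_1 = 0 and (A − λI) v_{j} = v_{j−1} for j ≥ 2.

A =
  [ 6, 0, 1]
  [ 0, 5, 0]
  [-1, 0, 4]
A Jordan chain for λ = 5 of length 2:
v_1 = (1, 0, -1)ᵀ
v_2 = (1, 0, 0)ᵀ

Let N = A − (5)·I. We want v_2 with N^2 v_2 = 0 but N^1 v_2 ≠ 0; then v_{j-1} := N · v_j for j = 2, …, 2.

Pick v_2 = (1, 0, 0)ᵀ.
Then v_1 = N · v_2 = (1, 0, -1)ᵀ.

Sanity check: (A − (5)·I) v_1 = (0, 0, 0)ᵀ = 0. ✓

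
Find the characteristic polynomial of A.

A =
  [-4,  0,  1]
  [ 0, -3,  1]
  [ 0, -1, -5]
x^3 + 12*x^2 + 48*x + 64

Expanding det(x·I − A) (e.g. by cofactor expansion or by noting that A is similar to its Jordan form J, which has the same characteristic polynomial as A) gives
  χ_A(x) = x^3 + 12*x^2 + 48*x + 64
which factors as (x + 4)^3. The eigenvalues (with algebraic multiplicities) are λ = -4 with multiplicity 3.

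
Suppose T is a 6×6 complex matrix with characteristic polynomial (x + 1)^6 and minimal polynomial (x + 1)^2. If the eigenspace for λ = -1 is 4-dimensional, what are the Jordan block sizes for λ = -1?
Block sizes for λ = -1: [2, 2, 1, 1]

Step 1 — from the characteristic polynomial, algebraic multiplicity of λ = -1 is 6. From dim ker(T − (-1)·I) = 4, there are exactly 4 Jordan blocks for λ = -1.
Step 2 — from the minimal polynomial, the factor (x + 1)^2 tells us the largest block for λ = -1 has size 2.
Step 3 — with total size 6, 4 blocks, and largest block 2, the block sizes (in nonincreasing order) are [2, 2, 1, 1].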